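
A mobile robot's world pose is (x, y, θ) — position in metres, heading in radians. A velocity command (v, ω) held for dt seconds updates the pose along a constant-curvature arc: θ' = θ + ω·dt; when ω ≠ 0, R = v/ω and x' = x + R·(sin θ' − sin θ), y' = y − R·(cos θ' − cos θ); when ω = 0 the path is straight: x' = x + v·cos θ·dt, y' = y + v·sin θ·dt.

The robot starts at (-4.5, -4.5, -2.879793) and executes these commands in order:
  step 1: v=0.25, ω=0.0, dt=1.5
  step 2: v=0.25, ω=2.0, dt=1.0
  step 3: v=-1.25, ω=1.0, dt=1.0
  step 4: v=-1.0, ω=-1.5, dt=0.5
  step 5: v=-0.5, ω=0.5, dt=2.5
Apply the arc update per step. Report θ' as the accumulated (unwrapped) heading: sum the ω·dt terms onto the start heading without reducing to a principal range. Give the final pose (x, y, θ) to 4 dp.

step 1: θ'=-2.8798 (straight) → pose (-4.8622, -4.5971, -2.8798)
step 2: θ'=-0.8798 (R=0.1250) → pose (-4.9262, -4.7975, -0.8798)
step 3: θ'=0.1202 (R=-1.2500) → pose (-6.0394, -4.3531, 0.1202)
step 4: θ'=-0.6298 (R=0.6667) → pose (-6.5119, -4.2300, -0.6298)
step 5: θ'=0.6202 (R=-1.0000) → pose (-7.6821, -4.2244, 0.6202)

(-7.6821, -4.2244, 0.6202)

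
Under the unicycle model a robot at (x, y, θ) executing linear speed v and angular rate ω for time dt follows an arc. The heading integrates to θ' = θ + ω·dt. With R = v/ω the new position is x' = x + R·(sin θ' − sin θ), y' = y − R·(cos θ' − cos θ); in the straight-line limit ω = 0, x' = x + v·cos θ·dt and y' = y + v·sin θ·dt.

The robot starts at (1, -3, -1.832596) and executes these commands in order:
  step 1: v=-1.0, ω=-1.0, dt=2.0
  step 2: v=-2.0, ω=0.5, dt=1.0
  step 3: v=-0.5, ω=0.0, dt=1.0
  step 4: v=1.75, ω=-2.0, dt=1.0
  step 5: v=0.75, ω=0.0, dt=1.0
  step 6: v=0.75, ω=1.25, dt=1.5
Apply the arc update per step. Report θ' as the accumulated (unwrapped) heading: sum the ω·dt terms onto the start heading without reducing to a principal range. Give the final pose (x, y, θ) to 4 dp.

(4.4722, -0.5310, -3.4576)

step 1: θ'=-3.8326 (R=1.0000) → pose (2.6032, -2.4882, -3.8326)
step 2: θ'=-3.3326 (R=-4.0000) → pose (4.3931, -3.3330, -3.3326)
step 3: θ'=-3.3326 (straight) → pose (4.8840, -3.4280, -3.3326)
step 4: θ'=-5.3326 (R=-0.8750) → pose (4.3381, -2.0603, -5.3326)
step 5: θ'=-5.3326 (straight) → pose (4.7740, -1.4500, -5.3326)
step 6: θ'=-3.4576 (R=0.6000) → pose (4.4722, -0.5310, -3.4576)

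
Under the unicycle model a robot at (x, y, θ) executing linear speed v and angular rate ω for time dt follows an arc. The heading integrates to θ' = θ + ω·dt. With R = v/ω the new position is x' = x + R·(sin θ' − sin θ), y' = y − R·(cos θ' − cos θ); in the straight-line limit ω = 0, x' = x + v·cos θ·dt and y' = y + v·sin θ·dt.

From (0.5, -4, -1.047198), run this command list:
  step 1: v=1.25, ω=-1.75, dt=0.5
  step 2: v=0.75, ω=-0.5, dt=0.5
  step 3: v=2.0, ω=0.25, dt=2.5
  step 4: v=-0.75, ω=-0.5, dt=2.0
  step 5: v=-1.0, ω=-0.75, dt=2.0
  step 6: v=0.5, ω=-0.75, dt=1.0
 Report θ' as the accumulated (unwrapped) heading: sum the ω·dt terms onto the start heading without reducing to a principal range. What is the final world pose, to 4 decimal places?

(1.2947, -8.1862, -4.7972)

step 1: θ'=-1.9222 (R=-0.7143) → pose (0.5520, -4.6030, -1.9222)
step 2: θ'=-2.1722 (R=-1.5000) → pose (0.3805, -4.9354, -2.1722)
step 3: θ'=-1.5472 (R=8.0000) → pose (-1.0209, -9.6505, -1.5472)
step 4: θ'=-2.5472 (R=1.5000) → pose (-0.3613, -8.3724, -2.5472)
step 5: θ'=-4.0472 (R=1.3333) → pose (1.4344, -8.6541, -4.0472)
step 6: θ'=-4.7972 (R=-0.6667) → pose (1.2947, -8.1862, -4.7972)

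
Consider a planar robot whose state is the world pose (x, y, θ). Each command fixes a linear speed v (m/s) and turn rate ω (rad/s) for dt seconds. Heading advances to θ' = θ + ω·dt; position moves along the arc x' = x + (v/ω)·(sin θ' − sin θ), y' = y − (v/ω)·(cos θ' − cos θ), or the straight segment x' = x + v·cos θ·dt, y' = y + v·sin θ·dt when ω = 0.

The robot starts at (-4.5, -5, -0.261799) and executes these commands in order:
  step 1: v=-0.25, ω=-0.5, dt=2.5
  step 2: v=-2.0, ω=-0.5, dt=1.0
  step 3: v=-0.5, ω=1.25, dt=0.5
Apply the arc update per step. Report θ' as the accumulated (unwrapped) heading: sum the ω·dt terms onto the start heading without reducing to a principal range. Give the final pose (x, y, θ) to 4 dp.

step 1: θ'=-1.5118 (R=0.5000) → pose (-4.8697, -4.5465, -1.5118)
step 2: θ'=-2.0118 (R=4.0000) → pose (-4.4940, -2.6033, -2.0118)
step 3: θ'=-1.3868 (R=-0.4000) → pose (-4.4625, -2.3594, -1.3868)

(-4.4625, -2.3594, -1.3868)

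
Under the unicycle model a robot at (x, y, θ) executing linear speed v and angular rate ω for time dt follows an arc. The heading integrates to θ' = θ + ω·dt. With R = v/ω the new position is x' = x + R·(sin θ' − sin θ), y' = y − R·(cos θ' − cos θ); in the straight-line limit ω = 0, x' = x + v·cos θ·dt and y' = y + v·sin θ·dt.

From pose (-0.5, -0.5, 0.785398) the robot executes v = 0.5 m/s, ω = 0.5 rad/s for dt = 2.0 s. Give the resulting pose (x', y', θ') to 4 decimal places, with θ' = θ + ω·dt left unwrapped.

(-0.2300, 0.4201, 1.7854)

θ' = 0.7854 + 0.5·2.0 = 1.7854
R = v/ω = 0.5/0.5 = 1.0000
x' = -0.5 + 1.0000·(sin 1.7854 − sin 0.7854) = -0.2300
y' = -0.5 − 1.0000·(cos 1.7854 − cos 0.7854) = 0.4201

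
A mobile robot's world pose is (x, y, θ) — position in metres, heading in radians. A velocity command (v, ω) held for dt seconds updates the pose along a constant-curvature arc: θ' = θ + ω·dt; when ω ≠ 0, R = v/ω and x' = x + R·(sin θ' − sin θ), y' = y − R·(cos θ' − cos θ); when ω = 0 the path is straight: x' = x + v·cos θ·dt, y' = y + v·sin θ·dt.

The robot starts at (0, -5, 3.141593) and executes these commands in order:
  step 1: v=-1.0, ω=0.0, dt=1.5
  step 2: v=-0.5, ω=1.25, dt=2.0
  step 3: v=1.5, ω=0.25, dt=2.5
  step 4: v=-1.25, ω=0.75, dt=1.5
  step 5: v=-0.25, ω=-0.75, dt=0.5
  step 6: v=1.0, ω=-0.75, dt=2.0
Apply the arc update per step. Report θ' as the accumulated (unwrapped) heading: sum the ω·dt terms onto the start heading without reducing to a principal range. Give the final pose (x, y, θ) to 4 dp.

(5.4536, -6.5239, 5.5166)

step 1: θ'=3.1416 (straight) → pose (1.5000, -5.0000, 3.1416)
step 2: θ'=5.6416 (R=-0.4000) → pose (1.7394, -4.2795, 5.6416)
step 3: θ'=6.2666 (R=6.0000) → pose (5.2307, -5.4719, 6.2666)
step 4: θ'=7.3916 (R=-1.6667) → pose (3.7114, -6.3948, 7.3916)
step 5: θ'=7.0166 (R=0.3333) → pose (3.6362, -6.4937, 7.0166)
step 6: θ'=5.5166 (R=-1.3333) → pose (5.4536, -6.5239, 5.5166)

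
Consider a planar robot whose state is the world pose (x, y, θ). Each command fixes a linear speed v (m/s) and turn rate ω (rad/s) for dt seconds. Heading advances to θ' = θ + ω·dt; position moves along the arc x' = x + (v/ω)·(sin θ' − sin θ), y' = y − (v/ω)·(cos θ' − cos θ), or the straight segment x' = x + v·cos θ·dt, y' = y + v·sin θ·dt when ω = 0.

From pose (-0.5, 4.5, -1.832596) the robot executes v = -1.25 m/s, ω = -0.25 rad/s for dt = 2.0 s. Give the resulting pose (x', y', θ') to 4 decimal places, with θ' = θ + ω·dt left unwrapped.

θ' = -1.8326 + -0.25·2.0 = -2.3326
R = v/ω = -1.25/-0.25 = 5.0000
x' = -0.5 + 5.0000·(sin -2.3326 − sin -1.8326) = 0.7117
y' = 4.5 − 5.0000·(cos -2.3326 − cos -1.8326) = 6.6570

(0.7117, 6.6570, -2.3326)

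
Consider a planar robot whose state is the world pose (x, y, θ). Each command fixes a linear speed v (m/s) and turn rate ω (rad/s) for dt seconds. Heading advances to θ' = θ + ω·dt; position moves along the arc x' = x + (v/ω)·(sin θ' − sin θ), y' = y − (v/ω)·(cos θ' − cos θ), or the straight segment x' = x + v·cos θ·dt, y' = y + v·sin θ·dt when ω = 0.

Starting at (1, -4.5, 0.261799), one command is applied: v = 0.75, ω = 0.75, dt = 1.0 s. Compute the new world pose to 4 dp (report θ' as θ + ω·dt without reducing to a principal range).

θ' = 0.2618 + 0.75·1.0 = 1.0118
R = v/ω = 0.75/0.75 = 1.0000
x' = 1 + 1.0000·(sin 1.0118 − sin 0.2618) = 1.5890
y' = -4.5 − 1.0000·(cos 1.0118 − cos 0.2618) = -4.0644

(1.5890, -4.0644, 1.0118)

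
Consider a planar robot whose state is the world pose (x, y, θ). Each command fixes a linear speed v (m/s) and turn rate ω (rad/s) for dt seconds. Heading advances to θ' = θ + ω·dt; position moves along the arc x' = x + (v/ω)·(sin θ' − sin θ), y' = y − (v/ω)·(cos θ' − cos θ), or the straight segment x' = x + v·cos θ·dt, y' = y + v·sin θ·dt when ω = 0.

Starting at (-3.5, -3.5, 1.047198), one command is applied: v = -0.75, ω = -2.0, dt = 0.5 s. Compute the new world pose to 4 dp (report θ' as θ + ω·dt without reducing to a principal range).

(-3.8071, -3.6871, 0.0472)

θ' = 1.0472 + -2.0·0.5 = 0.0472
R = v/ω = -0.75/-2.0 = 0.3750
x' = -3.5 + 0.3750·(sin 0.0472 − sin 1.0472) = -3.8071
y' = -3.5 − 0.3750·(cos 0.0472 − cos 1.0472) = -3.6871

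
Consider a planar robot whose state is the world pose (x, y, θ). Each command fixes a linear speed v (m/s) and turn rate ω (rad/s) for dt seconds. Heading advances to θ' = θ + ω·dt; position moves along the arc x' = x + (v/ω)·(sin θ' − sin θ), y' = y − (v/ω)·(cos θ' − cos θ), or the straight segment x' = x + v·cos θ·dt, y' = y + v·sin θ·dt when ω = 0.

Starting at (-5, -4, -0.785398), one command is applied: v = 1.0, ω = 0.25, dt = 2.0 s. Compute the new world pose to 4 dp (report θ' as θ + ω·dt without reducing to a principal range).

θ' = -0.7854 + 0.25·2.0 = -0.2854
R = v/ω = 1.0/0.25 = 4.0000
x' = -5 + 4.0000·(sin -0.2854 − sin -0.7854) = -3.2977
y' = -4 − 4.0000·(cos -0.2854 − cos -0.7854) = -5.0098

(-3.2977, -5.0098, -0.2854)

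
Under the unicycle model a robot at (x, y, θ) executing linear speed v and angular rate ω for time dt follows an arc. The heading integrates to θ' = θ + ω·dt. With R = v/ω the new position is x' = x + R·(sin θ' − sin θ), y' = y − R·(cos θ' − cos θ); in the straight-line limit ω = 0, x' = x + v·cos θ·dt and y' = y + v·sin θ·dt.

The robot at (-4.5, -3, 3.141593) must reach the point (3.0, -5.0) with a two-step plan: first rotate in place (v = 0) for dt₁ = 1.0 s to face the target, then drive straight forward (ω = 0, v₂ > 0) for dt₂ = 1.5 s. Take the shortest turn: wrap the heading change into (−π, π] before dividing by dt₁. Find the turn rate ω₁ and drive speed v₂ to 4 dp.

ω₁ = 2.8810, v₂ = 5.1747

heading to target = atan2(-5−-3, 3−-4.5) = -0.2606
Δθ = wrap(-0.2606 − 3.1416) = 2.8810; ω₁ = Δθ/dt₁ = 2.8810
distance = √((3−-4.5)² + (-5−-3)²) = 7.7621; v₂ = distance/dt₂ = 5.1747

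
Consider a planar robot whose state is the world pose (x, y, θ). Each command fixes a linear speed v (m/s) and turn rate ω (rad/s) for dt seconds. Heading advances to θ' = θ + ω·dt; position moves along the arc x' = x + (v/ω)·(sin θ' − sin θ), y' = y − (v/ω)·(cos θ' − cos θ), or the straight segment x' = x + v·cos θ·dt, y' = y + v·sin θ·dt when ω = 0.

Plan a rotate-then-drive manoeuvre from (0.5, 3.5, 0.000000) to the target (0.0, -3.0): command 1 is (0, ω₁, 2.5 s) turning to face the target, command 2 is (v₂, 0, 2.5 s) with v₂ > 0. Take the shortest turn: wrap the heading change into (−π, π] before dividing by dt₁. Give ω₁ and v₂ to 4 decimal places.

ω₁ = -0.6590, v₂ = 2.6077

heading to target = atan2(-3−3.5, 0−0.5) = -1.6476
Δθ = wrap(-1.6476 − 0.0000) = -1.6476; ω₁ = Δθ/dt₁ = -0.6590
distance = √((0−0.5)² + (-3−3.5)²) = 6.5192; v₂ = distance/dt₂ = 2.6077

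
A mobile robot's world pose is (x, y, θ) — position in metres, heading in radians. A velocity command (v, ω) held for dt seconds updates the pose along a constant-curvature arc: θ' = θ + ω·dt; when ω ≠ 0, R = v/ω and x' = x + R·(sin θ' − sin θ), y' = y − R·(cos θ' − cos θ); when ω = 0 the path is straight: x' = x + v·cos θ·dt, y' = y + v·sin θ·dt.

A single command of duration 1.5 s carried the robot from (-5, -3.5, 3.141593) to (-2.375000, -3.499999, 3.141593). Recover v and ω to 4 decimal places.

Δθ = 3.141593 − 3.141593 = 0.000000
ω = Δθ/dt = 0.000000/1.5 = 0.0000
ω = 0 → v = (Δx·cos θ + Δy·sin θ)/dt = -1.7500

v = -1.7500, ω = 0.0000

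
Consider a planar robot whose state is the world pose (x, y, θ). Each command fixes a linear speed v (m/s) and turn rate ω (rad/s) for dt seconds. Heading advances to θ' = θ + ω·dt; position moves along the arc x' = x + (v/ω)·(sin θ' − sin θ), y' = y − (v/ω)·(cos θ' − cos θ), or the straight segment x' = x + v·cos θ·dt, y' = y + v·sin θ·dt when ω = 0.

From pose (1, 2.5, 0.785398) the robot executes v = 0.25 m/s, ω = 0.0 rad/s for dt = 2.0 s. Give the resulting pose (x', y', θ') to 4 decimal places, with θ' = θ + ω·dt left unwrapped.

θ' = 0.7854 + 0.0·2.0 = 0.7854
ω = 0 → straight: x' = 1 + 0.25·cos(0.7854)·2.0 = 1.3536
y' = 2.5 + 0.25·sin(0.7854)·2.0 = 2.8536

(1.3536, 2.8536, 0.7854)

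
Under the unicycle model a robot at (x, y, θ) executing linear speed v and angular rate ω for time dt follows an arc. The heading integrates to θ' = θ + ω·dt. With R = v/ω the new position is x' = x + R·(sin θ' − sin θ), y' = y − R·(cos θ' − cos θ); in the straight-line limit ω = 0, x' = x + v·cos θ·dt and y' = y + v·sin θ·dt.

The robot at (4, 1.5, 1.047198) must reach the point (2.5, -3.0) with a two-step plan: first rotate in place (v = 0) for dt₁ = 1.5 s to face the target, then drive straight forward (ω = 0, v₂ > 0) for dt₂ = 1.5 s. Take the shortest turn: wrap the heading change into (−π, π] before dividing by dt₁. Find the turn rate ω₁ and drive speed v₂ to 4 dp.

ω₁ = -1.9598, v₂ = 3.1623

heading to target = atan2(-3−1.5, 2.5−4) = -1.8925
Δθ = wrap(-1.8925 − 1.0472) = -2.9397; ω₁ = Δθ/dt₁ = -1.9598
distance = √((2.5−4)² + (-3−1.5)²) = 4.7434; v₂ = distance/dt₂ = 3.1623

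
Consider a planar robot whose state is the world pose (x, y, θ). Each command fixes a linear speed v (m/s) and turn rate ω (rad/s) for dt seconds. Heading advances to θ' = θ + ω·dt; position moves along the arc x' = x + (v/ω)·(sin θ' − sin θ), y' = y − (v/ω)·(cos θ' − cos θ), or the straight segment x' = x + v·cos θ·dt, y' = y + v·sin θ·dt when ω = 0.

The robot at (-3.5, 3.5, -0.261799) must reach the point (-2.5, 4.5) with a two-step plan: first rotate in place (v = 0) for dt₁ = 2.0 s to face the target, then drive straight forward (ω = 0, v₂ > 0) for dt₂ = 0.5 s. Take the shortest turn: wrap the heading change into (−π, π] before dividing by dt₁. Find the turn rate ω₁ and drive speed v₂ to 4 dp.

ω₁ = 0.5236, v₂ = 2.8284

heading to target = atan2(4.5−3.5, -2.5−-3.5) = 0.7854
Δθ = wrap(0.7854 − -0.2618) = 1.0472; ω₁ = Δθ/dt₁ = 0.5236
distance = √((-2.5−-3.5)² + (4.5−3.5)²) = 1.4142; v₂ = distance/dt₂ = 2.8284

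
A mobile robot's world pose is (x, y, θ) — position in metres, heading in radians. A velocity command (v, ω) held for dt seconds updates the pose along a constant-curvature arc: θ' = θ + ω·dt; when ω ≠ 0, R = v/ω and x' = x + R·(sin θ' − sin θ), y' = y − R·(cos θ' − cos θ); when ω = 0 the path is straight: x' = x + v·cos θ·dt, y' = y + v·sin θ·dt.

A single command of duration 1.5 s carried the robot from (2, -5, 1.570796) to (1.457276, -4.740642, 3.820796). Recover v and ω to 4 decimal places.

Δθ = 3.820796 − 1.570796 = 2.250000
ω = Δθ/dt = 2.250000/1.5 = 1.5000
R = Δx/(sin θ' − sin θ) = 0.3333
v = R·ω = 0.3333·1.5000 = 0.5000

v = 0.5000, ω = 1.5000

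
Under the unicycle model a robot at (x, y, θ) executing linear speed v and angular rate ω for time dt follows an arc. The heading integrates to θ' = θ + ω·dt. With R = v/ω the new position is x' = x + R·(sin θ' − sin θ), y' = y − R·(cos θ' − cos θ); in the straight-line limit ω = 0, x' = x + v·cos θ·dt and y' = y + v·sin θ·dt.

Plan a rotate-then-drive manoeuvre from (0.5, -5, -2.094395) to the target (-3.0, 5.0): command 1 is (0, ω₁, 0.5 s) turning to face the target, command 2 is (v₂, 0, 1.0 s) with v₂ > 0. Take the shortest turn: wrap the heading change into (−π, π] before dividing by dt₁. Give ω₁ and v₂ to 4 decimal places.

heading to target = atan2(5−-5, -3−0.5) = 1.9075
Δθ = wrap(1.9075 − -2.0944) = -2.2813; ω₁ = Δθ/dt₁ = -4.5626
distance = √((-3−0.5)² + (5−-5)²) = 10.5948; v₂ = distance/dt₂ = 10.5948

ω₁ = -4.5626, v₂ = 10.5948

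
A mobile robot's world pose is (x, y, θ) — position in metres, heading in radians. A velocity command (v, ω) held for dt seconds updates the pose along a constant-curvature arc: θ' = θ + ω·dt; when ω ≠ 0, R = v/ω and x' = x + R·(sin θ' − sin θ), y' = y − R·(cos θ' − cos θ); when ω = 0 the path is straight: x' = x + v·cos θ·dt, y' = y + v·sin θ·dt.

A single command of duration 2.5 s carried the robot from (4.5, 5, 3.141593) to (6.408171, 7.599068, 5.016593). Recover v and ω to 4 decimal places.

Δθ = 5.016593 − 3.141593 = 1.875000
ω = Δθ/dt = 1.875000/2.5 = 0.7500
R = −Δy/(cos θ' − cos θ) = -2.0000
v = R·ω = -2.0000·0.7500 = -1.5000

v = -1.5000, ω = 0.7500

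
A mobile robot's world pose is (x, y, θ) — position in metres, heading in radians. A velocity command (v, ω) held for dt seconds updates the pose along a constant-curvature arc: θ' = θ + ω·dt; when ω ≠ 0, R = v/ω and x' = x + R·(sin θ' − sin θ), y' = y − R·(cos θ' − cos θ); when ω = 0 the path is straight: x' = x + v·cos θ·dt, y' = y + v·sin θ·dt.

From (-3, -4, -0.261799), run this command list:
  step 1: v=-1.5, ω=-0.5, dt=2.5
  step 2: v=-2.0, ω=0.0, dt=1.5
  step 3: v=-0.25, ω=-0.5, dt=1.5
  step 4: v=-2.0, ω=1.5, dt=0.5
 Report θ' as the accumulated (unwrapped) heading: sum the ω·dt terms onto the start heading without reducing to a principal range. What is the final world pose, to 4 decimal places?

step 1: θ'=-1.5118 (R=3.0000) → pose (-5.2183, -1.2791, -1.5118)
step 2: θ'=-1.5118 (straight) → pose (-5.3952, 1.7157, -1.5118)
step 3: θ'=-2.2618 (R=0.5000) → pose (-5.2814, 2.0638, -2.2618)
step 4: θ'=-1.5118 (R=-1.3333) → pose (-4.9779, 2.9922, -1.5118)

(-4.9779, 2.9922, -1.5118)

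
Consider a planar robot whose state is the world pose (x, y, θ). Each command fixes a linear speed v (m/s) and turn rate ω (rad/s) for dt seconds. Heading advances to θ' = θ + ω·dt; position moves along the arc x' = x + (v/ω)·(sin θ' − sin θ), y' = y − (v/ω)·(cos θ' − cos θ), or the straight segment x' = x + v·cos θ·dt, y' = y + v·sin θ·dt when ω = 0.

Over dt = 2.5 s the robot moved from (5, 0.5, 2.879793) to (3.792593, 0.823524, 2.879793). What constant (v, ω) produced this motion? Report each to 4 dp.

Δθ = 2.879793 − 2.879793 = 0.000000
ω = Δθ/dt = 0.000000/2.5 = 0.0000
ω = 0 → v = (Δx·cos θ + Δy·sin θ)/dt = 0.5000

v = 0.5000, ω = 0.0000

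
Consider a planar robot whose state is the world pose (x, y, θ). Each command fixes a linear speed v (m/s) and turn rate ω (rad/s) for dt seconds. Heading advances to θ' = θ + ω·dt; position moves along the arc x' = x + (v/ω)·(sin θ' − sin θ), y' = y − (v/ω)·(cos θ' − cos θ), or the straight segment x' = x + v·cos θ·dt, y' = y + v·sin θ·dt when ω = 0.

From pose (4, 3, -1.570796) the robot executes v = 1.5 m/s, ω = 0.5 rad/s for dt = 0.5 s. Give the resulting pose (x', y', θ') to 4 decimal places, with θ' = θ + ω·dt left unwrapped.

(4.0933, 2.2578, -1.3208)

θ' = -1.5708 + 0.5·0.5 = -1.3208
R = v/ω = 1.5/0.5 = 3.0000
x' = 4 + 3.0000·(sin -1.3208 − sin -1.5708) = 4.0933
y' = 3 − 3.0000·(cos -1.3208 − cos -1.5708) = 2.2578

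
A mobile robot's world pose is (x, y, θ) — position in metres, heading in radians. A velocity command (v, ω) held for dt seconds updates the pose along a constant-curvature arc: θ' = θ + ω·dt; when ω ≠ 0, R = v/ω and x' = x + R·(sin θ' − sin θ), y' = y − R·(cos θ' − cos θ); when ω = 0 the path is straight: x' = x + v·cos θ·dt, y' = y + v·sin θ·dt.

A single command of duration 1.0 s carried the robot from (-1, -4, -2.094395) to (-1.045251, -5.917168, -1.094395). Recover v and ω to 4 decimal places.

Δθ = -1.094395 − -2.094395 = 1.000000
ω = Δθ/dt = 1.000000/1.0 = 1.0000
R = −Δy/(cos θ' − cos θ) = 2.0000
v = R·ω = 2.0000·1.0000 = 2.0000

v = 2.0000, ω = 1.0000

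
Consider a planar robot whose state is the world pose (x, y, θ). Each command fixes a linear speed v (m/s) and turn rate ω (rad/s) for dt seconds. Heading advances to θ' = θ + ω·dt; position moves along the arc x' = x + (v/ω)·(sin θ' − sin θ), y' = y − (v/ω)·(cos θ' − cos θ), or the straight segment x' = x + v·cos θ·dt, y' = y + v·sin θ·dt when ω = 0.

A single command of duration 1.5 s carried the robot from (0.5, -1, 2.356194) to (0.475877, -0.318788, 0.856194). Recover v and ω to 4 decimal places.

Δθ = 0.856194 − 2.356194 = -1.500000
ω = Δθ/dt = -1.500000/1.5 = -1.0000
R = −Δy/(cos θ' − cos θ) = -0.5000
v = R·ω = -0.5000·-1.0000 = 0.5000

v = 0.5000, ω = -1.0000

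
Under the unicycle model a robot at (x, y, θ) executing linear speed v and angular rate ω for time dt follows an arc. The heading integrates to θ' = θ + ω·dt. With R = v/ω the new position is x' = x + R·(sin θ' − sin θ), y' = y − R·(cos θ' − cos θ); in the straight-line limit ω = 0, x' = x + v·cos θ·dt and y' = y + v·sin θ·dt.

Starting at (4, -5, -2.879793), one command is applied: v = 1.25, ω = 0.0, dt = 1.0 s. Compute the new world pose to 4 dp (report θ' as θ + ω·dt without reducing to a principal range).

(2.7926, -5.3235, -2.8798)

θ' = -2.8798 + 0.0·1.0 = -2.8798
ω = 0 → straight: x' = 4 + 1.25·cos(-2.8798)·1.0 = 2.7926
y' = -5 + 1.25·sin(-2.8798)·1.0 = -5.3235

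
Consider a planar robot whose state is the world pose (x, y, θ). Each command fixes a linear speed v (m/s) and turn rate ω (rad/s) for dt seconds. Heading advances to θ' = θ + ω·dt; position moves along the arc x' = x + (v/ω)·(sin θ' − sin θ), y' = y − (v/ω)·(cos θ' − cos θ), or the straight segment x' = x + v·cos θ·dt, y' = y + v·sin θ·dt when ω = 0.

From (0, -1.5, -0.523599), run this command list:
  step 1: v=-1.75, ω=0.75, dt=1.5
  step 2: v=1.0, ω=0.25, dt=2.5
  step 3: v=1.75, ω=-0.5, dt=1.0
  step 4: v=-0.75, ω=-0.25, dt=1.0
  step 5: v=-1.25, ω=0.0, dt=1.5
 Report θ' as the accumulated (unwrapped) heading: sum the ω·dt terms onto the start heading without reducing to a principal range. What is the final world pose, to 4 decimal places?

step 1: θ'=0.6014 (R=-2.3333) → pose (-2.4869, -1.5968, 0.6014)
step 2: θ'=1.2264 (R=4.0000) → pose (-0.9849, 0.3509, 1.2264)
step 3: θ'=0.7264 (R=-3.5000) → pose (-0.0151, 1.7857, 0.7264)
step 4: θ'=0.4764 (R=3.0000) → pose (-0.6319, 1.3624, 0.4764)
step 5: θ'=0.4764 (straight) → pose (-2.2981, 0.5026, 0.4764)

(-2.2981, 0.5026, 0.4764)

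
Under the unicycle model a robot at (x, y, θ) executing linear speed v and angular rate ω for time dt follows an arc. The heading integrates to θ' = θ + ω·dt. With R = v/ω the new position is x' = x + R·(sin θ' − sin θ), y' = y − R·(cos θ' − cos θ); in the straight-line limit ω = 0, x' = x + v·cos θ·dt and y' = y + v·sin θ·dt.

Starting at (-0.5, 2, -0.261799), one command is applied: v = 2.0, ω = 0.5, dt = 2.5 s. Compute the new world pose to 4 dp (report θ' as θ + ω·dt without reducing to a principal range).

(3.8754, 3.6629, 0.9882)

θ' = -0.2618 + 0.5·2.5 = 0.9882
R = v/ω = 2.0/0.5 = 4.0000
x' = -0.5 + 4.0000·(sin 0.9882 − sin -0.2618) = 3.8754
y' = 2 − 4.0000·(cos 0.9882 − cos -0.2618) = 3.6629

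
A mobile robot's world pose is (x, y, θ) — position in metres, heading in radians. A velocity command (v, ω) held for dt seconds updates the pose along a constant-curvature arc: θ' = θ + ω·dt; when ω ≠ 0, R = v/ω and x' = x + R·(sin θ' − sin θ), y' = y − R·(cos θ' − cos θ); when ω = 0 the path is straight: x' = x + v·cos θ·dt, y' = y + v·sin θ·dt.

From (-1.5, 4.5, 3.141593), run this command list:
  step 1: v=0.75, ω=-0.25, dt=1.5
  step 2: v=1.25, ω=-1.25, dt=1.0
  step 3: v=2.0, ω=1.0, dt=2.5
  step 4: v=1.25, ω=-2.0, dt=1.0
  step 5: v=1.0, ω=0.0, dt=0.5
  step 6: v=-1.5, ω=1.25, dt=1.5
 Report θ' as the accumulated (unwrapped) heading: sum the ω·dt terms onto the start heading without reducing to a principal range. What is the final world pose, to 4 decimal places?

step 1: θ'=2.7666 (R=-3.0000) → pose (-2.5988, 4.7085, 2.7666)
step 2: θ'=1.5166 (R=-1.0000) → pose (-3.2311, 5.6932, 1.5166)
step 3: θ'=4.0166 (R=2.0000) → pose (-6.7632, 7.0835, 4.0166)
step 4: θ'=2.0166 (R=-0.6250) → pose (-7.8069, 7.2146, 2.0166)
step 5: θ'=2.0166 (straight) → pose (-8.0224, 7.6658, 2.0166)
step 6: θ'=3.8916 (R=-1.2000) → pose (-6.1218, 7.3052, 3.8916)

(-6.1218, 7.3052, 3.8916)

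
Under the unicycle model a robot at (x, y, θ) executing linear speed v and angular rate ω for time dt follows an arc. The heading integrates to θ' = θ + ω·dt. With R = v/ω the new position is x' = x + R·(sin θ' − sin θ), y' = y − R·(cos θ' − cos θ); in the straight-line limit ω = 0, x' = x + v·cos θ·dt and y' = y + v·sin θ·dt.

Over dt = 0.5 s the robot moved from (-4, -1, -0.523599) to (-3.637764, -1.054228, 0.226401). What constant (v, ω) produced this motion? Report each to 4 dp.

Δθ = 0.226401 − -0.523599 = 0.750000
ω = Δθ/dt = 0.750000/0.5 = 1.5000
R = Δx/(sin θ' − sin θ) = 0.5000
v = R·ω = 0.5000·1.5000 = 0.7500

v = 0.7500, ω = 1.5000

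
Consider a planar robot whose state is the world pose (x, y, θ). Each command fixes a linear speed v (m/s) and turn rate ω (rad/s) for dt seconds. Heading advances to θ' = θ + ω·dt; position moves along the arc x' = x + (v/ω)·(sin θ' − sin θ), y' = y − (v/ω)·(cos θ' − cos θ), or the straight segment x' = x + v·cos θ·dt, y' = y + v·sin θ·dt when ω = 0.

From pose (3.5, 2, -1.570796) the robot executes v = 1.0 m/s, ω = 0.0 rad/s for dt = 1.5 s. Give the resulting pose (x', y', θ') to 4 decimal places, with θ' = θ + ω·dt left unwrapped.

θ' = -1.5708 + 0.0·1.5 = -1.5708
ω = 0 → straight: x' = 3.5 + 1.0·cos(-1.5708)·1.5 = 3.5000
y' = 2 + 1.0·sin(-1.5708)·1.5 = 0.5000

(3.5000, 0.5000, -1.5708)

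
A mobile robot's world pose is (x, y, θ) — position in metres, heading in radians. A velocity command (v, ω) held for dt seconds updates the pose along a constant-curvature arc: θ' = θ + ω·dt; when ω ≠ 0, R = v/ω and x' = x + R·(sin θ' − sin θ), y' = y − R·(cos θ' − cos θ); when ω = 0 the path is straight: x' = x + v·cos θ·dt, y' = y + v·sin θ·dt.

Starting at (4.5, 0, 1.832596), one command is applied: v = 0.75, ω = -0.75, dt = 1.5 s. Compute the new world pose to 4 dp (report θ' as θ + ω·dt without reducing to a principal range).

(4.8159, 1.0187, 0.7076)

θ' = 1.8326 + -0.75·1.5 = 0.7076
R = v/ω = 0.75/-0.75 = -1.0000
x' = 4.5 + -1.0000·(sin 0.7076 − sin 1.8326) = 4.8159
y' = 0 − -1.0000·(cos 0.7076 − cos 1.8326) = 1.0187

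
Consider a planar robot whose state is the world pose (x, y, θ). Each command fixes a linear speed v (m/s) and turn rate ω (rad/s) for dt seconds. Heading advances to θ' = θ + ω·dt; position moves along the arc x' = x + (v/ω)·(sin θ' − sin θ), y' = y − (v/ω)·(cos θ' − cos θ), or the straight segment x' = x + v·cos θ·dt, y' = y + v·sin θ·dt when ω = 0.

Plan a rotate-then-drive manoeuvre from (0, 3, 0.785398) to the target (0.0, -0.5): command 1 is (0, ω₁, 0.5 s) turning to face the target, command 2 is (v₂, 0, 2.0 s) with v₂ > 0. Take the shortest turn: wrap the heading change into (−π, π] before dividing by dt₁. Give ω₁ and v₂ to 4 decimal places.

ω₁ = -4.7124, v₂ = 1.7500

heading to target = atan2(-0.5−3, 0−0) = -1.5708
Δθ = wrap(-1.5708 − 0.7854) = -2.3562; ω₁ = Δθ/dt₁ = -4.7124
distance = √((0−0)² + (-0.5−3)²) = 3.5000; v₂ = distance/dt₂ = 1.7500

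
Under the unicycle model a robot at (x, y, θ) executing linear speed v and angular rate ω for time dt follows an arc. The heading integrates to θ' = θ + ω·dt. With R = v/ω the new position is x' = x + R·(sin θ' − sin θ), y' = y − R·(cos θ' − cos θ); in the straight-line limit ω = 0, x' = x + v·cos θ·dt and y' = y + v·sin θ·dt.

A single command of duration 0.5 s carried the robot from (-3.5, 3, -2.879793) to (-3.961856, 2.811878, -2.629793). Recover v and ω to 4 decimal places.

Δθ = -2.629793 − -2.879793 = 0.250000
ω = Δθ/dt = 0.250000/0.5 = 0.5000
R = Δx/(sin θ' − sin θ) = 2.0000
v = R·ω = 2.0000·0.5000 = 1.0000

v = 1.0000, ω = 0.5000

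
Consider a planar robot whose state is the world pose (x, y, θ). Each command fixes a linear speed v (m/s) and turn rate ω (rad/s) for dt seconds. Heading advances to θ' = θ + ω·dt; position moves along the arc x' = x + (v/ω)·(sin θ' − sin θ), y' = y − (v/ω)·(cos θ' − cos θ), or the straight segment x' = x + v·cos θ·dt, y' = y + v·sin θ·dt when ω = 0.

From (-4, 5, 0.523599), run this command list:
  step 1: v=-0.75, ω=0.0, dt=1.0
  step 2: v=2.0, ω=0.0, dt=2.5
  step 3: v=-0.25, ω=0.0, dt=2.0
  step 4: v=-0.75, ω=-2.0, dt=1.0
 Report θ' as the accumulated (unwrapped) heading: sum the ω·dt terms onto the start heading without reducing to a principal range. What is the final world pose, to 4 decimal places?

(-1.3132, 7.1644, -1.4764)

step 1: θ'=0.5236 (straight) → pose (-4.6495, 4.6250, 0.5236)
step 2: θ'=0.5236 (straight) → pose (-0.3194, 7.1250, 0.5236)
step 3: θ'=0.5236 (straight) → pose (-0.7524, 6.8750, 0.5236)
step 4: θ'=-1.4764 (R=0.3750) → pose (-1.3132, 7.1644, -1.4764)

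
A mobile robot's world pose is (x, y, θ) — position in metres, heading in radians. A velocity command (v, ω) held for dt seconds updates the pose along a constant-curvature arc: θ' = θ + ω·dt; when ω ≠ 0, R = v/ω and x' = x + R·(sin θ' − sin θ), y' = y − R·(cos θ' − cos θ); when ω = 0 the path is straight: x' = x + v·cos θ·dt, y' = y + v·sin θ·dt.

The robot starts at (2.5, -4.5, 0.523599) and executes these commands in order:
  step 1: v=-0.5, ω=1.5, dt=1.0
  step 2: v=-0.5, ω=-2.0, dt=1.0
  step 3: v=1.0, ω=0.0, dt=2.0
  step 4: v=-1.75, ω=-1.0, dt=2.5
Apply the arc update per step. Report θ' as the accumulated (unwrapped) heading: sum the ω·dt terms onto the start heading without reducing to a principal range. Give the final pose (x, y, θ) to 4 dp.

step 1: θ'=2.0236 (R=-0.3333) → pose (2.3669, -4.9345, 2.0236)
step 2: θ'=0.0236 (R=0.2500) → pose (2.1480, -5.2938, 0.0236)
step 3: θ'=0.0236 (straight) → pose (4.1475, -5.2466, 0.0236)
step 4: θ'=-2.4764 (R=1.7500) → pose (3.0260, -2.1202, -2.4764)

(3.0260, -2.1202, -2.4764)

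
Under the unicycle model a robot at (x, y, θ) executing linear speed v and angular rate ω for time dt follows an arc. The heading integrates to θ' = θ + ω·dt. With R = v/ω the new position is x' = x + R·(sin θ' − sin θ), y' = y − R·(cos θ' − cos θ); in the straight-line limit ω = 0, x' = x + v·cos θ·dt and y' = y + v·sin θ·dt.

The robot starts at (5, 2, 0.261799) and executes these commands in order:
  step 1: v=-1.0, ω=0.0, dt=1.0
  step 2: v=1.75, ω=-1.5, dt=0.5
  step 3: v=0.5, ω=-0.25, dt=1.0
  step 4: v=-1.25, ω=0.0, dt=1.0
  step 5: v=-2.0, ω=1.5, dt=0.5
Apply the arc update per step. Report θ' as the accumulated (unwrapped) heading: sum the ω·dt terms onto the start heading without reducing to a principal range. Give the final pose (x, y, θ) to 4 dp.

step 1: θ'=0.2618 (straight) → pose (4.0341, 1.7412, 0.2618)
step 2: θ'=-0.4882 (R=-1.1667) → pose (4.8832, 1.6446, -0.4882)
step 3: θ'=-0.7382 (R=-2.0000) → pose (5.2911, 1.3576, -0.7382)
step 4: θ'=-0.7382 (straight) → pose (4.3665, 2.1988, -0.7382)
step 5: θ'=0.0118 (R=-1.3333) → pose (3.4535, 2.5458, 0.0118)

(3.4535, 2.5458, 0.0118)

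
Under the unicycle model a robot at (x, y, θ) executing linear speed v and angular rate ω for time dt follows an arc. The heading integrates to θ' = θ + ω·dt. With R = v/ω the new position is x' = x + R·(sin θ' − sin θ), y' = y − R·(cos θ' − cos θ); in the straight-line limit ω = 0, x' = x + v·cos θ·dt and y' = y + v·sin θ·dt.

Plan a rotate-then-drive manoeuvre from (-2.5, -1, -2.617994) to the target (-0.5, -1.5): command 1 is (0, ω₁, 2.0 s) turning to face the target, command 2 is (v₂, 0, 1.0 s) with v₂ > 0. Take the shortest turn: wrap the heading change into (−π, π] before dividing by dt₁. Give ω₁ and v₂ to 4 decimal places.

heading to target = atan2(-1.5−-1, -0.5−-2.5) = -0.2450
Δθ = wrap(-0.2450 − -2.6180) = 2.3730; ω₁ = Δθ/dt₁ = 1.1865
distance = √((-0.5−-2.5)² + (-1.5−-1)²) = 2.0616; v₂ = distance/dt₂ = 2.0616

ω₁ = 1.1865, v₂ = 2.0616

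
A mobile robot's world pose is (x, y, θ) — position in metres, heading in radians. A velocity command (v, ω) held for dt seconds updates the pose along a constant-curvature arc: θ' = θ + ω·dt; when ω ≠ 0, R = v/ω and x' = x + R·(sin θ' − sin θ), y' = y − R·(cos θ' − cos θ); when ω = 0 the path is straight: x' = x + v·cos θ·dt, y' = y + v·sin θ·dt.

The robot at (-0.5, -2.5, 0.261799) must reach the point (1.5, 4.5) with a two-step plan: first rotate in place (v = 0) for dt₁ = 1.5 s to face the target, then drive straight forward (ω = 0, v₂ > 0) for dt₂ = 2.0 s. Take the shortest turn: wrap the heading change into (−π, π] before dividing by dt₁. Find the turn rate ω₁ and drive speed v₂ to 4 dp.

heading to target = atan2(4.5−-2.5, 1.5−-0.5) = 1.2925
Δθ = wrap(1.2925 − 0.2618) = 1.0307; ω₁ = Δθ/dt₁ = 0.6871
distance = √((1.5−-0.5)² + (4.5−-2.5)²) = 7.2801; v₂ = distance/dt₂ = 3.6401

ω₁ = 0.6871, v₂ = 3.6401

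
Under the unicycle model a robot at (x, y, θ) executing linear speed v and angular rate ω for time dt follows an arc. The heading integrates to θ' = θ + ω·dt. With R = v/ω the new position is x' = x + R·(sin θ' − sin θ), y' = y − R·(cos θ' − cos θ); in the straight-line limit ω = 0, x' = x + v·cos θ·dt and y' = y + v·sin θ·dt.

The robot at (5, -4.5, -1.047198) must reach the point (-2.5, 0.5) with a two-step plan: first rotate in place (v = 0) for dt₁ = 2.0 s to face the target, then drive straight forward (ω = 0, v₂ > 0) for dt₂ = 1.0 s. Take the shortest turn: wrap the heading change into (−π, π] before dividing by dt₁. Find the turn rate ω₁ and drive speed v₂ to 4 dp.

ω₁ = -1.3412, v₂ = 9.0139

heading to target = atan2(0.5−-4.5, -2.5−5) = 2.5536
Δθ = wrap(2.5536 − -1.0472) = -2.6824; ω₁ = Δθ/dt₁ = -1.3412
distance = √((-2.5−5)² + (0.5−-4.5)²) = 9.0139; v₂ = distance/dt₂ = 9.0139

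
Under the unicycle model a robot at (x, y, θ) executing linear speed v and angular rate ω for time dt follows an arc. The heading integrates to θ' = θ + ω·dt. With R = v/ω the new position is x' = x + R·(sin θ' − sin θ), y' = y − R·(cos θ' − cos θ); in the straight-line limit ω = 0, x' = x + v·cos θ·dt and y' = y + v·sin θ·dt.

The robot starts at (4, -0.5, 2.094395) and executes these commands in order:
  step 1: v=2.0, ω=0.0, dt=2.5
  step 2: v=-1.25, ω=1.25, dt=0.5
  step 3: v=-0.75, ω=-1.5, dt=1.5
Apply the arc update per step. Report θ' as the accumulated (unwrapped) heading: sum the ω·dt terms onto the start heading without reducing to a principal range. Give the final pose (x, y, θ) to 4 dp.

step 1: θ'=2.0944 (straight) → pose (1.5000, 3.8301, 2.0944)
step 2: θ'=2.7194 (R=-1.0000) → pose (1.9563, 3.4179, 2.7194)
step 3: θ'=0.4694 (R=0.5000) → pose (1.9776, 2.5159, 0.4694)

(1.9776, 2.5159, 0.4694)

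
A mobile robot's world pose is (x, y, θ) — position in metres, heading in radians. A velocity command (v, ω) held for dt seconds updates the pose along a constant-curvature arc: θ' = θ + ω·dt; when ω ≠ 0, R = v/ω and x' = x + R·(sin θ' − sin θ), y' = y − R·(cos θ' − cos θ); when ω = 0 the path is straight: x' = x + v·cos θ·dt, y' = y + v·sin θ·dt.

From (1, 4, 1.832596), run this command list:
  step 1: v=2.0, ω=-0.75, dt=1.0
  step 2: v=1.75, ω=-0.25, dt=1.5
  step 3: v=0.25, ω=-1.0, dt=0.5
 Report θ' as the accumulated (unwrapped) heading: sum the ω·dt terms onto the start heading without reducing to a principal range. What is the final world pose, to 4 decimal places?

step 1: θ'=1.0826 (R=-2.6667) → pose (1.2207, 5.9410, 1.0826)
step 2: θ'=0.7076 (R=-7.0000) → pose (2.8528, 7.9772, 0.7076)
step 3: θ'=0.2076 (R=-0.2500) → pose (2.9638, 8.0318, 0.2076)

(2.9638, 8.0318, 0.2076)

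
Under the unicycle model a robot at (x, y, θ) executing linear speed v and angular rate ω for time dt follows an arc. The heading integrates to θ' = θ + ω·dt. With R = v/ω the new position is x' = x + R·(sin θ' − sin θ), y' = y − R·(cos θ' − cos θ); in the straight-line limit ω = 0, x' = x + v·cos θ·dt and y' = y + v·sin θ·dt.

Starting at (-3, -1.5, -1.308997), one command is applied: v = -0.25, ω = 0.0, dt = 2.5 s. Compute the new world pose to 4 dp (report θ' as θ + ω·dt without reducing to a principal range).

θ' = -1.3090 + 0.0·2.5 = -1.3090
ω = 0 → straight: x' = -3 + -0.25·cos(-1.3090)·2.5 = -3.1618
y' = -1.5 + -0.25·sin(-1.3090)·2.5 = -0.8963

(-3.1618, -0.8963, -1.3090)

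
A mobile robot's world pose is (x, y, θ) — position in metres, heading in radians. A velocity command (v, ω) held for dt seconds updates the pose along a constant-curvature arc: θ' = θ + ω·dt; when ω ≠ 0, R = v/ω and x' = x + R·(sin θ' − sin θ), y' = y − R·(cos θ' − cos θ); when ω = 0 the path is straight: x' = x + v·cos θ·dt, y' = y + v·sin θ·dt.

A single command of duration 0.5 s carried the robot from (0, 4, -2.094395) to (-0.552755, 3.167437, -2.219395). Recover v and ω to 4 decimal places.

v = 2.0000, ω = -0.2500

Δθ = -2.219395 − -2.094395 = -0.125000
ω = Δθ/dt = -0.125000/0.5 = -0.2500
R = −Δy/(cos θ' − cos θ) = -8.0000
v = R·ω = -8.0000·-0.2500 = 2.0000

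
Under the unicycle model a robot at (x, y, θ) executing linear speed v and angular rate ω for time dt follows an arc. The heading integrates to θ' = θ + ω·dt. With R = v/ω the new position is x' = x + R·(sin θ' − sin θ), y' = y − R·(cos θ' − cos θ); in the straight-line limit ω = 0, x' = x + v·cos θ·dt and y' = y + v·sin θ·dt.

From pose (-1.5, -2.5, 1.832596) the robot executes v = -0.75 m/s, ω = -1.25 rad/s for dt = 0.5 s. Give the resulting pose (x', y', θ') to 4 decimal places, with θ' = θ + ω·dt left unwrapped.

θ' = 1.8326 + -1.25·0.5 = 1.2076
R = v/ω = -0.75/-1.25 = 0.6000
x' = -1.5 + 0.6000·(sin 1.2076 − sin 1.8326) = -1.5187
y' = -2.5 − 0.6000·(cos 1.2076 − cos 1.8326) = -2.8685

(-1.5187, -2.8685, 1.2076)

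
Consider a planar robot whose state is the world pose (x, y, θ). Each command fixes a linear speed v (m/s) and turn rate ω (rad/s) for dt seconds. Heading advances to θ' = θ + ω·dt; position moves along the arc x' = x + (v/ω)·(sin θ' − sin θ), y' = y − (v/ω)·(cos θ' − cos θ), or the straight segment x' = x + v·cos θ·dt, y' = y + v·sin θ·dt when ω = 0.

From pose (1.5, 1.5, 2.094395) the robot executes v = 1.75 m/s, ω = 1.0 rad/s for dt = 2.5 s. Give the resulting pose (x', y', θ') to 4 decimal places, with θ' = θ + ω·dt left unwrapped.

(-1.7534, 0.8310, 4.5944)

θ' = 2.0944 + 1.0·2.5 = 4.5944
R = v/ω = 1.75/1.0 = 1.7500
x' = 1.5 + 1.7500·(sin 4.5944 − sin 2.0944) = -1.7534
y' = 1.5 − 1.7500·(cos 4.5944 − cos 2.0944) = 0.8310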